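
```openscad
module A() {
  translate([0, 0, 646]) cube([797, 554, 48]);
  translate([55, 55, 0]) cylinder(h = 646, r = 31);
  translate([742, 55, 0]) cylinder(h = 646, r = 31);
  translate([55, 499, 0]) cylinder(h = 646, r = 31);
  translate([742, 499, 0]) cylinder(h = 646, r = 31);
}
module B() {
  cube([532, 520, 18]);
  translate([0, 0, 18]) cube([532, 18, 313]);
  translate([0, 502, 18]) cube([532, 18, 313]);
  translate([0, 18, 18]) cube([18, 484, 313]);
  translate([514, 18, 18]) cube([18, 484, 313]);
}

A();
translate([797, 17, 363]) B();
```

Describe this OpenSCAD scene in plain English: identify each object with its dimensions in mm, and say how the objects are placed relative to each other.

A is a table: top 797 mm (x) × 554 mm (y), 48 mm thick, upper face at z = 694 mm, on four round legs of 62 mm diameter, each leg's bounding box inset 24 mm from the nearest pair of top edges, running from z = 0 to the bottom of the top.

B is an open storage box with external size 532×520×331 mm and wall thickness 18 mm (the base is also 18 mm thick). The base covers the whole footprint; the four walls stand on the base, with the y-facing walls full-width and the x-facing walls fitting between their inner faces.

The open box is beside the table with their tops flush at z = 694.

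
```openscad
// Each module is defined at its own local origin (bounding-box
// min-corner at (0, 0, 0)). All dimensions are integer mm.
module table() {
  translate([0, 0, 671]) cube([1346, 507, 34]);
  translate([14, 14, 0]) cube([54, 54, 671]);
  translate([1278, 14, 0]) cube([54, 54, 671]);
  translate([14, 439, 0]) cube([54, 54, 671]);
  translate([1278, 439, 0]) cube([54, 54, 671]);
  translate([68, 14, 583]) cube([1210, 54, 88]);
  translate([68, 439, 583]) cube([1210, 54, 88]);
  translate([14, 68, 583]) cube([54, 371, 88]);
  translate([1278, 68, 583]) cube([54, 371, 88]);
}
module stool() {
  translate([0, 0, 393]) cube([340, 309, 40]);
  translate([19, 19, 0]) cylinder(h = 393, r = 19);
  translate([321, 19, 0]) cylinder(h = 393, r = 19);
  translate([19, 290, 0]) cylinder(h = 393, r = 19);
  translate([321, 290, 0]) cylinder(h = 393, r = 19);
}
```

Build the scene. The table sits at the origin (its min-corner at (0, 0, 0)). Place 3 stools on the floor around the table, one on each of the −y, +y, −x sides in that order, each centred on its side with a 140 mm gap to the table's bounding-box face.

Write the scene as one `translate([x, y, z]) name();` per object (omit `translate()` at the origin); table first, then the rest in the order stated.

table();
translate([503, -449, 0]) stool();
translate([503, 647, 0]) stool();
translate([-480, 99, 0]) stool();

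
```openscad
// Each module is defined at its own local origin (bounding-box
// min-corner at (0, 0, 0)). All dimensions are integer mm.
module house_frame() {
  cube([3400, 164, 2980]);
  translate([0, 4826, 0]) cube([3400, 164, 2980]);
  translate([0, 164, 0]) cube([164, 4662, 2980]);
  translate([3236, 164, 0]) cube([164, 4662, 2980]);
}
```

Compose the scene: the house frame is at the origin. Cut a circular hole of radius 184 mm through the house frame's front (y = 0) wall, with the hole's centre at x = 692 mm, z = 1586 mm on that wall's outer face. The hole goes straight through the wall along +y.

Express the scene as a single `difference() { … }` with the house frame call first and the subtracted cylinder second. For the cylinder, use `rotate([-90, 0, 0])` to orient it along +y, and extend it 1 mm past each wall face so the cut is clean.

difference() {
  house_frame();
  translate([692, -1, 1586]) rotate([-90, 0, 0]) cylinder(h = 166, r = 184);
}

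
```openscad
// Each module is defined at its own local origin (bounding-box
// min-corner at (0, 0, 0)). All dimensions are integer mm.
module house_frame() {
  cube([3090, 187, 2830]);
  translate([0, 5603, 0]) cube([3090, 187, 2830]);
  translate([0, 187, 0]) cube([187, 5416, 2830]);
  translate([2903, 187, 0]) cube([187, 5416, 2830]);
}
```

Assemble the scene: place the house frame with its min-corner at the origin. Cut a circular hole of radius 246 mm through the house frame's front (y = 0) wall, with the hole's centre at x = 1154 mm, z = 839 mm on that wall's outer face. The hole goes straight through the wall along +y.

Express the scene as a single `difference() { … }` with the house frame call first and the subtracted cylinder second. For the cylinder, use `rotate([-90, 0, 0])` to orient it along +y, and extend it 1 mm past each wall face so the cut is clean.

difference() {
  house_frame();
  translate([1154, -1, 839]) rotate([-90, 0, 0]) cylinder(h = 189, r = 246);
}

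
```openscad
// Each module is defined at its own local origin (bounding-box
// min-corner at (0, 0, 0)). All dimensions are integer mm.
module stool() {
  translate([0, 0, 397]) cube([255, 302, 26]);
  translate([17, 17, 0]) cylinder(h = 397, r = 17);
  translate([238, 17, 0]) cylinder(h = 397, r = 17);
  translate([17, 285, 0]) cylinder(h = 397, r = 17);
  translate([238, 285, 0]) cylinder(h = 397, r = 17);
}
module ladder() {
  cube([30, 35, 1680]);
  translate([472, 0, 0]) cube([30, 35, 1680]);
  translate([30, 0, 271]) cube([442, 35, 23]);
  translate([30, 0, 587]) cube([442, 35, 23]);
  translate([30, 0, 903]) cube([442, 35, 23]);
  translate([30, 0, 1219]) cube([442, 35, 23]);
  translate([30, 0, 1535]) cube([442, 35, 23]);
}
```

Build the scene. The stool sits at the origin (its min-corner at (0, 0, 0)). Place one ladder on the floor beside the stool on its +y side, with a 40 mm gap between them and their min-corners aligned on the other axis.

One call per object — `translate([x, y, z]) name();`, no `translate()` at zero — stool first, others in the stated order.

stool();
translate([0, 342, 0]) ladder();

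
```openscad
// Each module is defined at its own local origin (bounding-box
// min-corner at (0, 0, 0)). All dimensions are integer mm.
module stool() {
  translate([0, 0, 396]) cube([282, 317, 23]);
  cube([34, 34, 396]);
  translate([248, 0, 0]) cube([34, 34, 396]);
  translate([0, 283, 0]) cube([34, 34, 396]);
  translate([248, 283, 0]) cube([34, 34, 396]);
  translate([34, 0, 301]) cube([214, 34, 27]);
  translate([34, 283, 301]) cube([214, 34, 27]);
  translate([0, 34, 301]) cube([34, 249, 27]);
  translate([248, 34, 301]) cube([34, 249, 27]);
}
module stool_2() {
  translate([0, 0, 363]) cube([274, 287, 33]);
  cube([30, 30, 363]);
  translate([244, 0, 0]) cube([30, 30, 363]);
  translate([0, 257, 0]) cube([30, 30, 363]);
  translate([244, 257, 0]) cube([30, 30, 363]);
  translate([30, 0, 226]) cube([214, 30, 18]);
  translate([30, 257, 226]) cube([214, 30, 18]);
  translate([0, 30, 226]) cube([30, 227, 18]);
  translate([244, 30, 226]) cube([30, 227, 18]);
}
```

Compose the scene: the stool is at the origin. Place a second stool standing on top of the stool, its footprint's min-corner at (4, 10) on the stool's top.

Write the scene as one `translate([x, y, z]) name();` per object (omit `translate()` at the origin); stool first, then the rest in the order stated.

stool();
translate([4, 10, 419]) stool_2();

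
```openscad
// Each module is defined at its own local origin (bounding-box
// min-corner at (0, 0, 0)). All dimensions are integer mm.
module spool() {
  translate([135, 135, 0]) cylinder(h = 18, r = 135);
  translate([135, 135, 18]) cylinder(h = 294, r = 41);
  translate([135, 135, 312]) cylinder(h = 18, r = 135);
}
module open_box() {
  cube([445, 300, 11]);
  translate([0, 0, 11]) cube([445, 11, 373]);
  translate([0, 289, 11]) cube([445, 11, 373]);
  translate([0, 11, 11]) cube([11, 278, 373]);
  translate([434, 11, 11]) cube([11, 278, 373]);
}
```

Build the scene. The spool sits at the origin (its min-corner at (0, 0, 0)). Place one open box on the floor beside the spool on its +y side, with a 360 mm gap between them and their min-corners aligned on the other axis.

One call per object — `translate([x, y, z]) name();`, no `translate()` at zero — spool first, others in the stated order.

spool();
translate([0, 630, 0]) open_box();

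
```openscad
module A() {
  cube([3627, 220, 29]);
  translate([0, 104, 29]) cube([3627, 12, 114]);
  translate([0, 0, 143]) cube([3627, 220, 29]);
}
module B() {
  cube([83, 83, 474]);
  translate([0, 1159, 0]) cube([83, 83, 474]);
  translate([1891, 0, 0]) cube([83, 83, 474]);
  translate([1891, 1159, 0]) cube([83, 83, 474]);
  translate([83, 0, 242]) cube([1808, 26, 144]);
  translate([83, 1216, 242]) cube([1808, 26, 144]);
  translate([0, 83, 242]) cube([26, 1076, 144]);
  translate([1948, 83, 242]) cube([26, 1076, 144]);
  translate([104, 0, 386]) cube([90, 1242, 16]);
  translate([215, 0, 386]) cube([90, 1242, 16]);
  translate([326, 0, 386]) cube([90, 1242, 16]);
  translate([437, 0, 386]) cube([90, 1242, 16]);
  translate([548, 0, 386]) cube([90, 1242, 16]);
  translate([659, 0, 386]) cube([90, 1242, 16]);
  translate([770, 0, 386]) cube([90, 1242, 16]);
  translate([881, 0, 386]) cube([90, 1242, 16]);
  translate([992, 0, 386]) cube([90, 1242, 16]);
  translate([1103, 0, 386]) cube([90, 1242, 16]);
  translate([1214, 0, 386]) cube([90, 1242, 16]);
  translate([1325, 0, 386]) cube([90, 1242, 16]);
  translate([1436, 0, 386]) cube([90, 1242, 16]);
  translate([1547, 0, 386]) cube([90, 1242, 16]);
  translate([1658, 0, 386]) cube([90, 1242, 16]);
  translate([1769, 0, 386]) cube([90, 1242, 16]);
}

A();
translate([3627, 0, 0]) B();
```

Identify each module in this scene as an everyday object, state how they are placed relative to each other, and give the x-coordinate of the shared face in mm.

The I-beam's +x face and the bed frame's −x face are both at x = 3627 mm.

A is an I-beam. B is a bed frame. The bed frame is against the I-beam's +x side, with their −y faces flush. The x-coordinate of the shared face is 3627 mm.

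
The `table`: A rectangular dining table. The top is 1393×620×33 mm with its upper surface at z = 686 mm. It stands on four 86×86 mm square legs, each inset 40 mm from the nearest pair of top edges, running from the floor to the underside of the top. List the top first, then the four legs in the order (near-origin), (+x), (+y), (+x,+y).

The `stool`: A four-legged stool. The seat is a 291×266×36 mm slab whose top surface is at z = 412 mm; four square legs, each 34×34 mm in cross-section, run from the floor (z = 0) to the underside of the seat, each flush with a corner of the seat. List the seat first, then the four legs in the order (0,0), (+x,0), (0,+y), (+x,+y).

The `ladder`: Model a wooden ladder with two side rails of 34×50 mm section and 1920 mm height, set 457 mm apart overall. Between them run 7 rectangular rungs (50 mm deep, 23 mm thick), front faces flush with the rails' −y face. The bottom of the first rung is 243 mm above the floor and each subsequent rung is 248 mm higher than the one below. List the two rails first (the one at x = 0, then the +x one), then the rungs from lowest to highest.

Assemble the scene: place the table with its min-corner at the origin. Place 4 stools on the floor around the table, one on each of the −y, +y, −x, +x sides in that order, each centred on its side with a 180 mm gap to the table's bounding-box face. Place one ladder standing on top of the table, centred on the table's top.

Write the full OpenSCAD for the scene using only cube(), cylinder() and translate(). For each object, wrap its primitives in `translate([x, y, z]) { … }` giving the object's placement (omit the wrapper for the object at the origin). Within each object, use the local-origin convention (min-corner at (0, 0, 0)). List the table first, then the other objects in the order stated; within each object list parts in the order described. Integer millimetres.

translate([0, 0, 653]) cube([1393, 620, 33]);
translate([40, 40, 0]) cube([86, 86, 653]);
translate([1267, 40, 0]) cube([86, 86, 653]);
translate([40, 494, 0]) cube([86, 86, 653]);
translate([1267, 494, 0]) cube([86, 86, 653]);
translate([551, -446, 0]) {
  translate([0, 0, 376]) cube([291, 266, 36]);
  cube([34, 34, 376]);
  translate([257, 0, 0]) cube([34, 34, 376]);
  translate([0, 232, 0]) cube([34, 34, 376]);
  translate([257, 232, 0]) cube([34, 34, 376]);
}
translate([551, 800, 0]) {
  translate([0, 0, 376]) cube([291, 266, 36]);
  cube([34, 34, 376]);
  translate([257, 0, 0]) cube([34, 34, 376]);
  translate([0, 232, 0]) cube([34, 34, 376]);
  translate([257, 232, 0]) cube([34, 34, 376]);
}
translate([-471, 177, 0]) {
  translate([0, 0, 376]) cube([291, 266, 36]);
  cube([34, 34, 376]);
  translate([257, 0, 0]) cube([34, 34, 376]);
  translate([0, 232, 0]) cube([34, 34, 376]);
  translate([257, 232, 0]) cube([34, 34, 376]);
}
translate([1573, 177, 0]) {
  translate([0, 0, 376]) cube([291, 266, 36]);
  cube([34, 34, 376]);
  translate([257, 0, 0]) cube([34, 34, 376]);
  translate([0, 232, 0]) cube([34, 34, 376]);
  translate([257, 232, 0]) cube([34, 34, 376]);
}
translate([468, 285, 686]) {
  cube([34, 50, 1920]);
  translate([423, 0, 0]) cube([34, 50, 1920]);
  translate([34, 0, 243]) cube([389, 50, 23]);
  translate([34, 0, 491]) cube([389, 50, 23]);
  translate([34, 0, 739]) cube([389, 50, 23]);
  translate([34, 0, 987]) cube([389, 50, 23]);
  translate([34, 0, 1235]) cube([389, 50, 23]);
  translate([34, 0, 1483]) cube([389, 50, 23]);
  translate([34, 0, 1731]) cube([389, 50, 23]);
}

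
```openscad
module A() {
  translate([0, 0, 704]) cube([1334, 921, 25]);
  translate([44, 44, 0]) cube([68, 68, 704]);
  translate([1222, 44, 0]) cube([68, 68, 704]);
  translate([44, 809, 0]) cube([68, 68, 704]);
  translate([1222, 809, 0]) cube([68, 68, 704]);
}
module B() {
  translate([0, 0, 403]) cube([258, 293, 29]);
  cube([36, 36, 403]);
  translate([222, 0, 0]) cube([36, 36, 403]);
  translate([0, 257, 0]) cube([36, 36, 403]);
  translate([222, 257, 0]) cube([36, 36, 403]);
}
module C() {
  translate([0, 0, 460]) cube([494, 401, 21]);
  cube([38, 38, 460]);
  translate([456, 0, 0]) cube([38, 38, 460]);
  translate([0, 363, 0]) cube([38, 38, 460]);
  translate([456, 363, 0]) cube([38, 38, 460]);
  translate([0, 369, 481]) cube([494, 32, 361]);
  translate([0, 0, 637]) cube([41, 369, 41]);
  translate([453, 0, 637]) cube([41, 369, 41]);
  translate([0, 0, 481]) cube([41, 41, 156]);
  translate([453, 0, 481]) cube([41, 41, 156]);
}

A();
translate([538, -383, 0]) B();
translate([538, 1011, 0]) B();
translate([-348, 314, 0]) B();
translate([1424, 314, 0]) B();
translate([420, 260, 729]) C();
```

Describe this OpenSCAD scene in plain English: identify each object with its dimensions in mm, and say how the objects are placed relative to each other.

A is a table: top 1334 mm (x) × 921 mm (y), 25 mm thick, upper face at z = 729 mm, on four 68×68 mm square legs, each inset 44 mm from the nearest pair of top edges, running from z = 0 to the bottom of the top.

B is a four-legged stool. The seat is 258×293 mm, 29 mm thick, top at z = 432 mm. It stands on four square legs, each 36×36 mm in cross-section, from z = 0 to the seat underside, each flush with a corner of the seat.

C is a chair: 494×401 mm seat, 21 mm thick, top at z = 481 mm, on four 38 mm square corner legs flush with the seat edges. A 32 mm thick backrest slab spans the full seat width, extending 361 mm above the seat top, its back face flush with the seat's +y edge. Two armrests of 41×41 mm section run along each side from the seat's front edge to the front of the backrest, top faces 197 mm above the seat top and outer faces flush with the seat's x-edges; a 41×41 mm post under the front of each armrest stands on the seat at the front corner.

Four stools sit around the table at the −y, +y, −x, +x sides. The chair is on top of the table, centred.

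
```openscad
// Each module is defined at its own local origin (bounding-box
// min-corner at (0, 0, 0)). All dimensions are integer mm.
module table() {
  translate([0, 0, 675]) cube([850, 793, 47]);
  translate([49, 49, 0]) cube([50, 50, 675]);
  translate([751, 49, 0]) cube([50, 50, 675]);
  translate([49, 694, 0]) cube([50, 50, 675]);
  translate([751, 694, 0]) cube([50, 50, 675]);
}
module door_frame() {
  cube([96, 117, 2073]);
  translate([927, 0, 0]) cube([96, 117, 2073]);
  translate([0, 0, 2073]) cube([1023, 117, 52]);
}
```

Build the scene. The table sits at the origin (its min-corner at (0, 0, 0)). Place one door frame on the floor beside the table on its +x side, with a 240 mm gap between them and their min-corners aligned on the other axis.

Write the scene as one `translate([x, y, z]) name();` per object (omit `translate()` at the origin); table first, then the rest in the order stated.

table();
translate([1090, 0, 0]) door_frame();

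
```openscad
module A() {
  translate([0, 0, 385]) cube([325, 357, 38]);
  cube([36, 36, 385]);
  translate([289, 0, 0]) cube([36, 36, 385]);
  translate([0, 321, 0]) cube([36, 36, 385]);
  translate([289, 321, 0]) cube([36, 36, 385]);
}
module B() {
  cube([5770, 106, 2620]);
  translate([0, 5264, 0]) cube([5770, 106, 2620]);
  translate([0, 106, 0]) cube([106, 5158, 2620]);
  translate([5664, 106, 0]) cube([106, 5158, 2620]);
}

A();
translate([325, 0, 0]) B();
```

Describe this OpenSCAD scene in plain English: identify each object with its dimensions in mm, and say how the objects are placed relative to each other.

A is a simple wooden stool: a rectangular seat 325 mm (x) by 357 mm (y), 38 mm thick, top face at z = 423 mm, on four square legs, each 36×36 mm in cross-section. The legs rest on z = 0, each flush with a corner of the seat.

B is the wall frame of a small rectangular building: four walls, each 2620 mm tall and 106 mm thick, enclosing a footprint 5770 mm (x) by 5370 mm (y) outside-to-outside, with no floor or roof. The front and back walls (the −y and +y sides) span the full width; the two side walls fit between them.

The house frame is against the stool's +x side, with their −y faces flush.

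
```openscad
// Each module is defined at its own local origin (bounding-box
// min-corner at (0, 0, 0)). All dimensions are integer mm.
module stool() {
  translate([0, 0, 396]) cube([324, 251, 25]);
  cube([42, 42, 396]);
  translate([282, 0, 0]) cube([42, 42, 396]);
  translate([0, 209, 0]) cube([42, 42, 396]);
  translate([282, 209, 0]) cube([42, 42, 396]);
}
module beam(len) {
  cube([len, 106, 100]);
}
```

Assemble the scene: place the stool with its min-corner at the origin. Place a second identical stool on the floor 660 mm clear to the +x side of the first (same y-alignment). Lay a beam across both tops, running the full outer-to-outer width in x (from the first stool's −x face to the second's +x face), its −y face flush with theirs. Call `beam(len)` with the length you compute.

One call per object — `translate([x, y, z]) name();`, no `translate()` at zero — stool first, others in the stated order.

stool();
translate([984, 0, 0]) stool();
translate([0, 0, 421]) beam(1308);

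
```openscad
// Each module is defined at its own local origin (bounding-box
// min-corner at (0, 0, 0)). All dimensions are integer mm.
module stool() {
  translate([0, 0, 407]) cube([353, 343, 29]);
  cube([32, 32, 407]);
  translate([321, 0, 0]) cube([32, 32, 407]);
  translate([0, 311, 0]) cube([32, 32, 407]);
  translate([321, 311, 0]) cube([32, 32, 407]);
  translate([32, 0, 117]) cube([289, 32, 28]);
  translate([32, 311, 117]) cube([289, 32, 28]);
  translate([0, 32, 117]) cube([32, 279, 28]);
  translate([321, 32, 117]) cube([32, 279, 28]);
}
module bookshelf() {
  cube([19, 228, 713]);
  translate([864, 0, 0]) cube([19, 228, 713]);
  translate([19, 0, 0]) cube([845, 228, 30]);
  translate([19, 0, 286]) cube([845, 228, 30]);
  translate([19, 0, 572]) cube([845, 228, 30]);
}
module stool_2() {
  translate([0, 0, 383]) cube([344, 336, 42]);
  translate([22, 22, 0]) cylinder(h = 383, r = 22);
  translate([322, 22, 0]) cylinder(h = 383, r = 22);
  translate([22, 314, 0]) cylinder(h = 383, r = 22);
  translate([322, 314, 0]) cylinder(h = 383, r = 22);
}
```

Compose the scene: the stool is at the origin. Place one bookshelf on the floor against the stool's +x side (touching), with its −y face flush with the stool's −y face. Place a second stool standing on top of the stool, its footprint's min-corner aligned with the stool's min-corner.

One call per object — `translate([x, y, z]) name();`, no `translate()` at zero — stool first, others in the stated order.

stool();
translate([353, 0, 0]) bookshelf();
translate([0, 0, 436]) stool_2();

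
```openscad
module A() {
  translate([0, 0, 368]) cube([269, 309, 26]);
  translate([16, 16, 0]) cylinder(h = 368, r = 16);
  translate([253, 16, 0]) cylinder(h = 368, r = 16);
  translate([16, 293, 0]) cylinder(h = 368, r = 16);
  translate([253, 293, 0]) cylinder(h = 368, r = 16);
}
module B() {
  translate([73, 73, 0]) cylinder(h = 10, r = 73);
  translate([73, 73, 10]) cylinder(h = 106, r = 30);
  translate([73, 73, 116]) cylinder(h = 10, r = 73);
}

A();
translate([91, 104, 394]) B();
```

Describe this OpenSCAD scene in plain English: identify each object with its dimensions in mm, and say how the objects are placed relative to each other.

A is a simple wooden stool: a rectangular seat 269 mm (x) by 309 mm (y), 26 mm thick, top face at z = 394 mm, on four round legs, each 32 mm in diameter. The legs rest on z = 0, each leg's axis is inset half a diameter from the nearest pair of seat edges (so the leg's bounding box is flush with the corner).

B is a spool: two coaxial disc flanges of radius 73 mm and thickness 10 mm, joined by a core cylinder of radius 30 mm and height 106 mm. The lower flange rests on z = 0 and the three cylinders share a vertical axis.

The spool is on top of the stool.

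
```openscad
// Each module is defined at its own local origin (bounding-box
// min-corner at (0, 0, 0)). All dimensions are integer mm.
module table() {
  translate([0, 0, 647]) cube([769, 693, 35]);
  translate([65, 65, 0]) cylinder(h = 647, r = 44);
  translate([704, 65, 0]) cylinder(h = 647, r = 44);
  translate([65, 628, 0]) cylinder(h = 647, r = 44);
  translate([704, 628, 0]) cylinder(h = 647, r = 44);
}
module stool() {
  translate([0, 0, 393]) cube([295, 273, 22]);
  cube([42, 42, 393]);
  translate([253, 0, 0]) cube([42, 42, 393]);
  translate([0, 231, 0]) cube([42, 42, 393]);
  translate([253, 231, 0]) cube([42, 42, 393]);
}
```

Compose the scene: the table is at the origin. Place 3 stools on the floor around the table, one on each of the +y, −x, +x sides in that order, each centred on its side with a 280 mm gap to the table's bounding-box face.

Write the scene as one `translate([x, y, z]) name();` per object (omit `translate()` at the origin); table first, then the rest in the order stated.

table();
translate([237, 973, 0]) stool();
translate([-575, 210, 0]) stool();
translate([1049, 210, 0]) stool();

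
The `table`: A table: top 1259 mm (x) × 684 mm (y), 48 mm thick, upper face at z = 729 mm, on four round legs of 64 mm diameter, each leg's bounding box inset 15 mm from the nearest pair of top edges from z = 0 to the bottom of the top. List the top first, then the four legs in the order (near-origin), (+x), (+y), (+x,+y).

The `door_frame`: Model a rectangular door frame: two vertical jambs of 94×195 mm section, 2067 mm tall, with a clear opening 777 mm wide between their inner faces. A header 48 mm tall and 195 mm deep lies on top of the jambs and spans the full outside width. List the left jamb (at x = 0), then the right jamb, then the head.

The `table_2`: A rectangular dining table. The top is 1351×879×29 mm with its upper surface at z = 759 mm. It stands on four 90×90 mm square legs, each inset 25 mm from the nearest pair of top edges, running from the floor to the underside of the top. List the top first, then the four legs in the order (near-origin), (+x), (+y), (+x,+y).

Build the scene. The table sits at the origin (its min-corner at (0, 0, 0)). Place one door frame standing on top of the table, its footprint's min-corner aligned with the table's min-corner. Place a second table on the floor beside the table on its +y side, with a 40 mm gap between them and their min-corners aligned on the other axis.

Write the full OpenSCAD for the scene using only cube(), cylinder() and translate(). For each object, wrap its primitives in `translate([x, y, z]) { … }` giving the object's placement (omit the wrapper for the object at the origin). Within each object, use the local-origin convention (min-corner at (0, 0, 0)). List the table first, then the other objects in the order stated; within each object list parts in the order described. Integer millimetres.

translate([0, 0, 681]) cube([1259, 684, 48]);
translate([47, 47, 0]) cylinder(h = 681, r = 32);
translate([1212, 47, 0]) cylinder(h = 681, r = 32);
translate([47, 637, 0]) cylinder(h = 681, r = 32);
translate([1212, 637, 0]) cylinder(h = 681, r = 32);
translate([0, 0, 729]) {
  cube([94, 195, 2067]);
  translate([871, 0, 0]) cube([94, 195, 2067]);
  translate([0, 0, 2067]) cube([965, 195, 48]);
}
translate([0, 724, 0]) {
  translate([0, 0, 730]) cube([1351, 879, 29]);
  translate([25, 25, 0]) cube([90, 90, 730]);
  translate([1236, 25, 0]) cube([90, 90, 730]);
  translate([25, 764, 0]) cube([90, 90, 730]);
  translate([1236, 764, 0]) cube([90, 90, 730]);
}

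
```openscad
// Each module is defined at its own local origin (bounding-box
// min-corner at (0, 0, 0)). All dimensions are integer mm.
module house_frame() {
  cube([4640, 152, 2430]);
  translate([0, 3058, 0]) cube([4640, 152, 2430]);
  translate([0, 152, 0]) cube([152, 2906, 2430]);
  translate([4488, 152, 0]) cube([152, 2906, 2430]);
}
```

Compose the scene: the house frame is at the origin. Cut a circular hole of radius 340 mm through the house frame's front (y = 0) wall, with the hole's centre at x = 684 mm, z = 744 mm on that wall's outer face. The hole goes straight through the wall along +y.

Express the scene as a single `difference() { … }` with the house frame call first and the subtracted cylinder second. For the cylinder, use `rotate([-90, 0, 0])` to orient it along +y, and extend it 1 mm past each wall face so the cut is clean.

difference() {
  house_frame();
  translate([684, -1, 744]) rotate([-90, 0, 0]) cylinder(h = 154, r = 340);
}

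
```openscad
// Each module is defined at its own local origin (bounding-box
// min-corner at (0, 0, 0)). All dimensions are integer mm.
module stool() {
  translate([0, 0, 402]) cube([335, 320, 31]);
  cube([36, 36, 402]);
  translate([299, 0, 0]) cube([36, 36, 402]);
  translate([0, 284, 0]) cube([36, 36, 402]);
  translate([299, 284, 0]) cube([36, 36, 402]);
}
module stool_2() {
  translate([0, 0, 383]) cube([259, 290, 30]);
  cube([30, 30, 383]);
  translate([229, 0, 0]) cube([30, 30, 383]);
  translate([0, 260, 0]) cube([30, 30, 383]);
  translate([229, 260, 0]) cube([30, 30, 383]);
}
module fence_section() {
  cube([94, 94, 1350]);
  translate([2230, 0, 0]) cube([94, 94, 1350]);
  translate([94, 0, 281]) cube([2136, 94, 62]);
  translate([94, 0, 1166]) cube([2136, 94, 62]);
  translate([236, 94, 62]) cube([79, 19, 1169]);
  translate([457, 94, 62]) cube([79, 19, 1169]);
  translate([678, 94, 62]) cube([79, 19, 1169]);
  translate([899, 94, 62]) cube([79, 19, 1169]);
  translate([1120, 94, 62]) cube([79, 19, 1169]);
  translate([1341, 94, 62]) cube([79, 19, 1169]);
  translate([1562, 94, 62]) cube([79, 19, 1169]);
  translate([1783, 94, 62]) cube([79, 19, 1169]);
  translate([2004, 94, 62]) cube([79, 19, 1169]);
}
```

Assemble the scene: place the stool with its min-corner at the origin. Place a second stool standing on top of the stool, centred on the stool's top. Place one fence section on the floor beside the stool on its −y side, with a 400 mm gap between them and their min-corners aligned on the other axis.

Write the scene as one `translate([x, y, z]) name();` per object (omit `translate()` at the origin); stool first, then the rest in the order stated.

stool();
translate([38, 15, 433]) stool_2();
translate([0, -513, 0]) fence_section();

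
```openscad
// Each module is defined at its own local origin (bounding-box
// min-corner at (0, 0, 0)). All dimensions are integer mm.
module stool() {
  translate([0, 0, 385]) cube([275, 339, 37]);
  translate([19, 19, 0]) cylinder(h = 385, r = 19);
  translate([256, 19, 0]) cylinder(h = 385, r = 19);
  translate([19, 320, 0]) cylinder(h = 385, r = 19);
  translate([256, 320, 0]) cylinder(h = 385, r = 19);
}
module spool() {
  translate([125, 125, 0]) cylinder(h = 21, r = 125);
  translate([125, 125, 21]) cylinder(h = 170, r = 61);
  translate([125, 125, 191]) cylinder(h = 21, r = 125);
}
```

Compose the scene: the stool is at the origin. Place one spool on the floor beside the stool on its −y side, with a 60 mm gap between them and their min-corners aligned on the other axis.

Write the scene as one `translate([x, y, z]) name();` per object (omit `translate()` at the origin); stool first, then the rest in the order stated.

stool();
translate([0, -310, 0]) spool();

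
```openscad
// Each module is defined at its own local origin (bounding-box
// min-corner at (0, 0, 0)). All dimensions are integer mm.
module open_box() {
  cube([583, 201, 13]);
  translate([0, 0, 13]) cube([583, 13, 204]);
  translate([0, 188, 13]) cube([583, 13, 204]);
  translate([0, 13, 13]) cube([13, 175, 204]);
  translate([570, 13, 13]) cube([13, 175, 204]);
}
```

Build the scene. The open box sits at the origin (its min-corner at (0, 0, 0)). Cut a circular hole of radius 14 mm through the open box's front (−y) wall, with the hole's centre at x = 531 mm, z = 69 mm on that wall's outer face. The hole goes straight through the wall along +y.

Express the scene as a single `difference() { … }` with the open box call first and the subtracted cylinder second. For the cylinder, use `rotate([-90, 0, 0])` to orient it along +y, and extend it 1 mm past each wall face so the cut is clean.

difference() {
  open_box();
  translate([531, -1, 69]) rotate([-90, 0, 0]) cylinder(h = 15, r = 14);
}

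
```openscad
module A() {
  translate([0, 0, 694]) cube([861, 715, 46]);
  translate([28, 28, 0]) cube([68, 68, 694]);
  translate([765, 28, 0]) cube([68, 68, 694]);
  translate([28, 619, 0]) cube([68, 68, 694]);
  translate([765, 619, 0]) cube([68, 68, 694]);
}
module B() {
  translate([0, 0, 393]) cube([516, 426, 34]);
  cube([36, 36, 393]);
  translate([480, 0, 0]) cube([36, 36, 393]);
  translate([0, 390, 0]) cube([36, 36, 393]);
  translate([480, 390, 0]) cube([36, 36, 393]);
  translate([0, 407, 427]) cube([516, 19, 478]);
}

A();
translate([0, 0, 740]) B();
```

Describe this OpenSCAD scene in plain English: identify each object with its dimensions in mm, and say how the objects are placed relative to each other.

A is a rectangular dining table. The top is 861×715×46 mm with its upper surface at z = 740 mm. It stands on four 68×68 mm square legs, each inset 28 mm from the nearest pair of top edges, running from the floor to the underside of the top.

B is a chair: 516×426 mm seat, 34 mm thick, top at z = 427 mm, on four 36 mm square corner legs flush with the seat edges. A 19 mm thick backrest slab spans the full seat width, extending 478 mm above the seat top, its back face flush with the seat's +y edge.

The chair is on top of the table.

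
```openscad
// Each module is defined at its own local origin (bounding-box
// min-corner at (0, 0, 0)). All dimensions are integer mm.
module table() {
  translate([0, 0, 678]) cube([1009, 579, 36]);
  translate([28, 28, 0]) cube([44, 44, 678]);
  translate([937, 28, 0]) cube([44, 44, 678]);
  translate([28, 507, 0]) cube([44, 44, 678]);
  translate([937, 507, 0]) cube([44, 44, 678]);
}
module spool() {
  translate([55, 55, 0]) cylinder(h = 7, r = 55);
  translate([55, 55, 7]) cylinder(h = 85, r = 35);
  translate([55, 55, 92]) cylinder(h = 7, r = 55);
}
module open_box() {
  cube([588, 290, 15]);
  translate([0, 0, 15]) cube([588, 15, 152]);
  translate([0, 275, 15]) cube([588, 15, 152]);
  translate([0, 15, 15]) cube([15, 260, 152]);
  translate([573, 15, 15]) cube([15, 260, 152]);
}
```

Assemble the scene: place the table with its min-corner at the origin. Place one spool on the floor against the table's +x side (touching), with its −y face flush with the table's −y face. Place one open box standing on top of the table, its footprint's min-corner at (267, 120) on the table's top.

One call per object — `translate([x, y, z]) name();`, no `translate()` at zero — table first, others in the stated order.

table();
translate([1009, 0, 0]) spool();
translate([267, 120, 714]) open_box();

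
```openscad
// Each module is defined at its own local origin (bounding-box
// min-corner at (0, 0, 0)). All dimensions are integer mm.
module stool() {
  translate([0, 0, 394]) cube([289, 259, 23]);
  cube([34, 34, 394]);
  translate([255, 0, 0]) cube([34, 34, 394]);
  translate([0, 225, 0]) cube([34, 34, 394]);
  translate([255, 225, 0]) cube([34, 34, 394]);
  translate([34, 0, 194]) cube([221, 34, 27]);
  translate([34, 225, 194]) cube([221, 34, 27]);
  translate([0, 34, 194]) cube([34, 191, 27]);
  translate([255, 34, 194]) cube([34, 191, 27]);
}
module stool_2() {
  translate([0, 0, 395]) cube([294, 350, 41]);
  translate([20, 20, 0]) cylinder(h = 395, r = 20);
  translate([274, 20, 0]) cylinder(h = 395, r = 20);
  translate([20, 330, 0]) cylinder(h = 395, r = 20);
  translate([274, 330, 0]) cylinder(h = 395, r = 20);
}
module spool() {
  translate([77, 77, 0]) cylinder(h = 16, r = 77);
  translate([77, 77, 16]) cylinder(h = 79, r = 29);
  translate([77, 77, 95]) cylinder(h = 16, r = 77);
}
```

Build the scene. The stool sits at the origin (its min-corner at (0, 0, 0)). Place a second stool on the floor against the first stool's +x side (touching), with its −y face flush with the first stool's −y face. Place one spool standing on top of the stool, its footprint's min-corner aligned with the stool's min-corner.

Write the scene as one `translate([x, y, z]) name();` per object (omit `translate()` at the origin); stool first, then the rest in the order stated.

stool();
translate([289, 0, 0]) stool_2();
translate([0, 0, 417]) spool();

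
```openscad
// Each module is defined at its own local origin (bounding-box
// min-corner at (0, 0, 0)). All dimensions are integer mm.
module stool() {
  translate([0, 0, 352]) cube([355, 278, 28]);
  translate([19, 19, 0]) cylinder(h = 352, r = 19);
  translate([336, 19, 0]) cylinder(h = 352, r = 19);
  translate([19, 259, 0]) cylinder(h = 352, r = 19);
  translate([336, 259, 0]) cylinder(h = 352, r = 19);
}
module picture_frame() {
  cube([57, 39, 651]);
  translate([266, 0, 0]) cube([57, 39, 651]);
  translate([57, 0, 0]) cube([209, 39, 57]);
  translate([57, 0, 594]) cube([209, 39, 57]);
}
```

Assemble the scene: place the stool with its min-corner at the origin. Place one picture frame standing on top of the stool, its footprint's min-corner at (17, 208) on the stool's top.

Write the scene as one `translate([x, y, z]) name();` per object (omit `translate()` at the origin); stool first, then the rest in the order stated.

stool();
translate([17, 208, 380]) picture_frame();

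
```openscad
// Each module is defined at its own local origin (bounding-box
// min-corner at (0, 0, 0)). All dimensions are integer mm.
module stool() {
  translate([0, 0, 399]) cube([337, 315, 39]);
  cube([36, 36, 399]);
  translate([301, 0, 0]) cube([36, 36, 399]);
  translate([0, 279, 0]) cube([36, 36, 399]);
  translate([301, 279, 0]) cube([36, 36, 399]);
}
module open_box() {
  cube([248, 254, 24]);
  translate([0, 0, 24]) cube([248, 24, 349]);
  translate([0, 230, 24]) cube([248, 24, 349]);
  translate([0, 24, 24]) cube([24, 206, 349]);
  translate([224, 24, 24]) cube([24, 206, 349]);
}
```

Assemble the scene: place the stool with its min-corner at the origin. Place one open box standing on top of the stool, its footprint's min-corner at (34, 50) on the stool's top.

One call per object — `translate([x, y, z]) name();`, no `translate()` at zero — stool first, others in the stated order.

stool();
translate([34, 50, 438]) open_box();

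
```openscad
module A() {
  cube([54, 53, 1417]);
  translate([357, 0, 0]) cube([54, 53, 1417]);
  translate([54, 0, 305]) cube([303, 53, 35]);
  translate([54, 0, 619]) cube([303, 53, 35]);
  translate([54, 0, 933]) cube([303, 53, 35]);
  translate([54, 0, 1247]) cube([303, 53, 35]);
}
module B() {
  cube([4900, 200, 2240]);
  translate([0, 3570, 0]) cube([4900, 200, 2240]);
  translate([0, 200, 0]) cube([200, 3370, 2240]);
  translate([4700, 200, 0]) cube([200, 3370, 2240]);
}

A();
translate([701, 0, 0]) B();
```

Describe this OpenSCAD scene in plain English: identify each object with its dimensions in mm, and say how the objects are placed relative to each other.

A is a wooden ladder with two side rails of 54×53 mm section and 1417 mm height, set 411 mm apart overall. Between them run 4 rectangular rungs (53 mm deep, 35 mm thick), front faces flush with the rails' −y face. The bottom of the first rung is 305 mm above the floor and each subsequent rung is 314 mm higher than the one below.

B is a box-shaped house frame (walls only): outside footprint 4900×3770 mm, wall height 2240 mm, wall thickness 200 mm. The two y-facing walls run the full x-width; the two x-facing walls fit between the inner faces of the y-facing walls.

The house frame is on the floor beside the ladder on its +x side.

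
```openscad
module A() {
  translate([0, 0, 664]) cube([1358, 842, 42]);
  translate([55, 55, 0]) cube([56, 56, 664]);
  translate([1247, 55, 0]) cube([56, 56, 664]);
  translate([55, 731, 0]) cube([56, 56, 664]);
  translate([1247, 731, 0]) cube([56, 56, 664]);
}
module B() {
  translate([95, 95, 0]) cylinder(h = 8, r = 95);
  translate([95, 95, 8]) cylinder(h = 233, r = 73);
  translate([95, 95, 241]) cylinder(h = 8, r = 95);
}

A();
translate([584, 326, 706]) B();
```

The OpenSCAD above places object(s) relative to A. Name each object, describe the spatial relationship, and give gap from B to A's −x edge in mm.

A is a table. B is a spool. The spool is on top of the table, centred. The gap from the spool to the table's −x edge is 584 mm.

The spool's min-x is at 584; the table's min-x is 0; gap = 584 mm.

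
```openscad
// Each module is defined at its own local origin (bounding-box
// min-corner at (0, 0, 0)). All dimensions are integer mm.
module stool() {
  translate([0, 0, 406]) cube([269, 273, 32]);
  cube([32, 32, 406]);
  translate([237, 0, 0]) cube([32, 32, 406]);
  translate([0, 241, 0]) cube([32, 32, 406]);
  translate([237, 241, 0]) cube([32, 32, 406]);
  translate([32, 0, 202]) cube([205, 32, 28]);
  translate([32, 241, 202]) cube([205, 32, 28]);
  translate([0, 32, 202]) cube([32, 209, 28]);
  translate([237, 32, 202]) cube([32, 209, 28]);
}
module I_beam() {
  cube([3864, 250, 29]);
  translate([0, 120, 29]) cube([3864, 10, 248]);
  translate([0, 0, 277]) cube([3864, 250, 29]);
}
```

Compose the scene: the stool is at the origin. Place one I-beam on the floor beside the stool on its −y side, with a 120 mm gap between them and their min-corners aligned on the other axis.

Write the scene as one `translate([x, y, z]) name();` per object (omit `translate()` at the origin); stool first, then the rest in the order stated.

stool();
translate([0, -370, 0]) I_beam();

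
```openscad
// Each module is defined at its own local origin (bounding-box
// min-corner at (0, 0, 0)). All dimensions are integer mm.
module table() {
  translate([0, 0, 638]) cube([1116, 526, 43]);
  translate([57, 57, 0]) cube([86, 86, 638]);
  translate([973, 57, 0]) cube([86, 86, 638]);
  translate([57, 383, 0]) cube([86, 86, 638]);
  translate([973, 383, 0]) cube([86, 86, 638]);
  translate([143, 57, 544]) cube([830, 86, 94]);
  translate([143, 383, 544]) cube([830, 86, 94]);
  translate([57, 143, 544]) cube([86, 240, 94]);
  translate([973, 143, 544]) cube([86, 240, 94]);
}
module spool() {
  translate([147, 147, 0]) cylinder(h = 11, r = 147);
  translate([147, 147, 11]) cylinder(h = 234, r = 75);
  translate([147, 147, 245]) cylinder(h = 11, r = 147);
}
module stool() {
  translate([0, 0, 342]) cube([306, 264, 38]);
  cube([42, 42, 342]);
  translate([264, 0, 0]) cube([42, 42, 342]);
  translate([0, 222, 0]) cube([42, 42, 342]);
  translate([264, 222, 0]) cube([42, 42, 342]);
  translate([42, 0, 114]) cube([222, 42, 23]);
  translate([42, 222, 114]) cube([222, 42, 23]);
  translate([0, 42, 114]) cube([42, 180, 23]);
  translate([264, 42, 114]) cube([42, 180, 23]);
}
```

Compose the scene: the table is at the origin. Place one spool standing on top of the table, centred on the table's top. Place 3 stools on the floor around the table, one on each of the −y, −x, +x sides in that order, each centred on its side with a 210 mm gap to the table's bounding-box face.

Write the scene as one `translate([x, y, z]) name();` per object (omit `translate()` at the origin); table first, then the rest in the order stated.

table();
translate([411, 116, 681]) spool();
translate([405, -474, 0]) stool();
translate([-516, 131, 0]) stool();
translate([1326, 131, 0]) stool();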